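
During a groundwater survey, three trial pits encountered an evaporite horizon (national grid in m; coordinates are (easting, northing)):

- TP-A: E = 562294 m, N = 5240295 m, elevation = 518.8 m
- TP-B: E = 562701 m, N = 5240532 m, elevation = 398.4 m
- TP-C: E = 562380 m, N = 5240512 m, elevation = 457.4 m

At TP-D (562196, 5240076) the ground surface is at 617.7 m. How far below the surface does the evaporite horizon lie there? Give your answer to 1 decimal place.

Let the plane be z = a·E + b·N + c.
TP-B−TP-A: 407a + 237b = −120.4;  TP-C−TP-A: 86a + 217b = −61.4.
Solving gives a = −0.170378439, b = −0.215426056.
Then c = 518.8 − a·562294 − b·5240295 = 1225217.66.
At (562196, 5240076): z_contact = −95786.08 − 1128848.91 + 1225217.66 = 582.68 m.
Depth below ground = 617.7 − 582.68 = 35.0 m.

35.0 m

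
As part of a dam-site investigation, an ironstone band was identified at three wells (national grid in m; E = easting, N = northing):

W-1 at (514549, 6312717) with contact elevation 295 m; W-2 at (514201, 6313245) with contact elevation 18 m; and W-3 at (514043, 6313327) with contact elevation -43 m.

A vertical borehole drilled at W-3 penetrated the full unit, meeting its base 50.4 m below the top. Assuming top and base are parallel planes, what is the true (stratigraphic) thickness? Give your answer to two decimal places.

46.04 m

Two edge vectors: W-1→W-2 = (-348, 528, -277), W-1→W-3 = (-506, 610, -338).
Normal n = (W-1→W-2) × (W-1→W-3) = (-9494, 22538, 54888).
So ∂z/∂E = −n_x/n_z = 0.17297 and ∂z/∂N = −n_y/n_z = −0.41062.
|∇z| = √(a²+b²) = 0.44556, so dip δ = arctan(0.44556) = 24.02°.
True thickness = vertical thickness × cos δ = 50.4 × cos 24.02° = 46.04 m.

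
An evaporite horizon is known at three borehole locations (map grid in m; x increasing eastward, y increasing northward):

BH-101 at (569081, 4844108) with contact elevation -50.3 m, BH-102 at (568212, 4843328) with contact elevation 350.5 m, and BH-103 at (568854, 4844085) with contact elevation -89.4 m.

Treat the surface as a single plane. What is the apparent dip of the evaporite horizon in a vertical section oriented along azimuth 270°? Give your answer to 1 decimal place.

14.2°

Let the plane be z = a·x + b·y + c.
BH-102−BH-101: −869a − 780b = 400.8;  BH-103−BH-101: −227a − 23b = −39.1.
Solving gives a = 0.25285, b = −0.79555.
Unit vector along 270° is (sin 270°, cos 270°) = (-1.0000, -0.0000).
Slope in that direction = a·(-1.0000) + b·(-0.0000) = −0.25285.
Apparent dip = arctan|0.25285| = 14.2° (true dip is 39.9°, so apparent ≤ true as expected).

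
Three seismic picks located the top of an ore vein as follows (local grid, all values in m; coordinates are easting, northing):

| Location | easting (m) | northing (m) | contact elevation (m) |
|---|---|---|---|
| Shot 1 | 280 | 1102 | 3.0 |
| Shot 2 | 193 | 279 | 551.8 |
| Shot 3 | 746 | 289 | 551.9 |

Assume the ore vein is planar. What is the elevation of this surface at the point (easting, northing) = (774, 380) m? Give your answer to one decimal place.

Two edge vectors: Shot 1→Shot 2 = (-87, -823, 548.8), Shot 1→Shot 3 = (466, -813, 548.9).
Normal n = (Shot 1→Shot 2) × (Shot 1→Shot 3) = (-5570.3, 303495.1, 454249).
So ∂z/∂easting = −n_x/n_z = 0.012263 and ∂z/∂northing = −n_y/n_z = −0.668125.
Intercept c from Shot 1: 3 − 3.43 + 736.27 = 735.84.
At (774, 380): z = 9.5 − 253.9 + 735.84 = 491.4 m.

491.4 m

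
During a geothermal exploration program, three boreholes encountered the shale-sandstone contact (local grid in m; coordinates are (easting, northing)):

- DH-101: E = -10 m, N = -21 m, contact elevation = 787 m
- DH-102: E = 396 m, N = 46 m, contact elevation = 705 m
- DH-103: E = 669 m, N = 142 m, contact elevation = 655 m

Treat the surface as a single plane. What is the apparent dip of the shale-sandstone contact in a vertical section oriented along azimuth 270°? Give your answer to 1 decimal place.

12.3°

Let the plane be z = a·E + b·N + c.
DH-102−DH-101: 406a + 67b = −82;  DH-103−DH-101: 679a + 163b = −132.
Solving gives a = −0.21861, b = 0.10085.
Unit vector along 270° is (sin 270°, cos 270°) = (-1.0000, -0.0000).
Slope in that direction = a·(-1.0000) + b·(-0.0000) = 0.21861.
Apparent dip = arctan|0.21861| = 12.3° (true dip is 13.5°, so apparent ≤ true as expected).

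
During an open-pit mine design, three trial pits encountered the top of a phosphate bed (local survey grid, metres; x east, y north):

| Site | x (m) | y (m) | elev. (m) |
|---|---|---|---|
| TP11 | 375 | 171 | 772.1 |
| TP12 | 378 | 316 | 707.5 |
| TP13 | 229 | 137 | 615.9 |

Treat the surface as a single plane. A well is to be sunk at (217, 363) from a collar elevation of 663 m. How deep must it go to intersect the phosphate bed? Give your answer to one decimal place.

Two edge vectors: TP11→TP12 = (3, 145, -64.6), TP11→TP13 = (-146, -34, -156.2).
Normal n = (TP11→TP12) × (TP11→TP13) = (-24845.4, 9900.2, 21068).
So ∂z/∂x = −n_x/n_z = 1.17930 and ∂z/∂y = −n_y/n_z = −0.46992.
Intercept c from TP11: 772.1 − 442.24 + 80.36 = 410.22.
At (217, 363): z_contact = 255.91 − 170.58 + 410.22 = 495.55 m.
Depth below ground = 663 − 495.55 = 167.5 m.

167.5 m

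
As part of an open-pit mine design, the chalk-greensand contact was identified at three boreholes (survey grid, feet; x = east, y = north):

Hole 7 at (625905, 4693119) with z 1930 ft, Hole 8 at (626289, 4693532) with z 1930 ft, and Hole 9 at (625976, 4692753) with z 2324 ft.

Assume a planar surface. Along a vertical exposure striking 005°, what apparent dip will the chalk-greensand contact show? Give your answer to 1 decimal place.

38.8°

Let the plane be z = a·x + b·y + c.
Hole 8−Hole 7: 384a + 413b = 0;  Hole 9−Hole 7: 71a − 366b = 394.
Solving gives a = 0.95794, b = −0.89067.
Unit vector along 005° is (sin 5°, cos 5°) = (0.0872, 0.9962).
Slope in that direction = a·(0.0872) + b·(0.9962) = −0.80379.
Apparent dip = arctan|0.80379| = 38.8° (true dip is 52.6°, so apparent ≤ true as expected).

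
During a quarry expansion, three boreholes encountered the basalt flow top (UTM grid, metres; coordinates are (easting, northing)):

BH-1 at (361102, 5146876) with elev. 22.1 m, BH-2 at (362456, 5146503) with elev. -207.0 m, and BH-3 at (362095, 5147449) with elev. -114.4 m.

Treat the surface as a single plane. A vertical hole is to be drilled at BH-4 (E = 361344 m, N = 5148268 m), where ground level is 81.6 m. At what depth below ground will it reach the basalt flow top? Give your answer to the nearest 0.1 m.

46.1 m

Two edge vectors: BH-1→BH-2 = (1354, -373, -229.1), BH-1→BH-3 = (993, 573, -136.5).
Normal n = (BH-1→BH-2) × (BH-1→BH-3) = (182188.8, -42675.3, 1146231).
So ∂z/∂E = −n_x/n_z = −0.158945972 and ∂z/∂N = −n_y/n_z = 0.037230977.
Intercept c from BH-1: 22.1 + 57395.71 − 191623.22 = −134205.41.
At (361344, 5148268): z_contact = −57434.17 + 191675.05 − 134205.41 = 35.46 m.
Depth below ground = 81.6 − 35.46 = 46.1 m.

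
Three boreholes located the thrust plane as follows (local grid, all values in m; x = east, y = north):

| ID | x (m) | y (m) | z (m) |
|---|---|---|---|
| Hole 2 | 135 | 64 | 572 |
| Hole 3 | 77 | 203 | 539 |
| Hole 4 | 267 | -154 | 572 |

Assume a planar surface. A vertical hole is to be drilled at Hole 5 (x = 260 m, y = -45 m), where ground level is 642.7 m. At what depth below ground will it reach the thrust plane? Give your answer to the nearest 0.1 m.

Two edge vectors: Hole 2→Hole 3 = (-58, 139, -33), Hole 2→Hole 4 = (132, -218, 0).
Normal n = (Hole 2→Hole 3) × (Hole 2→Hole 4) = (-7194, -4356, -5704).
So ∂z/∂x = −n_x/n_z = −1.26122 and ∂z/∂y = −n_y/n_z = −0.76367.
Intercept c from Hole 2: 572 + 170.26 + 48.88 = 791.14.
At (260, -45): z_contact = −327.92 + 34.37 + 791.14 = 497.59 m.
Depth below ground = 642.7 − 497.59 = 145.1 m.

145.1 m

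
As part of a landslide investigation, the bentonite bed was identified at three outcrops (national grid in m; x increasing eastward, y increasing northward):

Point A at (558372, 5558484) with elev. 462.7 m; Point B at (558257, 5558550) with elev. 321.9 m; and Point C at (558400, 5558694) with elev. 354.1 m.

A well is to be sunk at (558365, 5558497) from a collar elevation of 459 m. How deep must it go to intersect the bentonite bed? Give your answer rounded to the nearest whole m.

Let the plane be z = a·x + b·y + c.
Point B−Point A: −115a + 66b = −140.8;  Point C−Point A: 28a + 210b = −108.6.
Solving gives a = 0.86162012, b = −0.63202554.
Then c = 462.7 − a·558372 − b·5558484 = 3032462.00.
At (558365, 5558497): z_contact = 481098.5 − 3513112.1 + 3032462.00 = 448.5 m.
Depth below ground = 459 − 448.5 = 11 m.

11 m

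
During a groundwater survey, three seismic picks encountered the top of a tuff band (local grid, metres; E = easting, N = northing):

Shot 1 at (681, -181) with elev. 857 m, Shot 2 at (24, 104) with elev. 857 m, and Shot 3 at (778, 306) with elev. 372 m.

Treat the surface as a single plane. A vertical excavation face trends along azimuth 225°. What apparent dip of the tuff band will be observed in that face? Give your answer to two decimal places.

42.90°

Let the plane be z = a·E + b·N + c.
Shot 2−Shot 1: −657a + 285b = 0;  Shot 3−Shot 1: 97a + 487b = −485.
Solving gives a = −0.39765, b = −0.91669.
Unit vector along 225° is (sin 225°, cos 225°) = (-0.7071, -0.7071).
Slope in that direction = a·(-0.7071) + b·(-0.7071) = 0.92938.
Apparent dip = arctan|0.92938| = 42.90° (true dip is 45.0°, so apparent ≤ true as expected).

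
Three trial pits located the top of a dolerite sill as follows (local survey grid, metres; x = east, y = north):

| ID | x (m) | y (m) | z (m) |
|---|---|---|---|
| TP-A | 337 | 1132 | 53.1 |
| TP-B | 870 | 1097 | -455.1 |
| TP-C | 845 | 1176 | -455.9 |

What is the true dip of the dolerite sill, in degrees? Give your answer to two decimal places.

45.71°

Two edge vectors: TP-A→TP-B = (533, -35, -508.2), TP-A→TP-C = (508, 44, -509).
Normal n = (TP-A→TP-B) × (TP-A→TP-C) = (40175.8, 13131.4, 41232).
So ∂z/∂x = −n_x/n_z = −0.97438 and ∂z/∂y = −n_y/n_z = −0.31848.
Gradient magnitude |∇z| = √(a² + b²) = √(0.94942 + 0.10143) = 1.02511.
True dip = arctan(1.02511) = 45.71°, dipping toward ENE (azimuth ≈ 072°).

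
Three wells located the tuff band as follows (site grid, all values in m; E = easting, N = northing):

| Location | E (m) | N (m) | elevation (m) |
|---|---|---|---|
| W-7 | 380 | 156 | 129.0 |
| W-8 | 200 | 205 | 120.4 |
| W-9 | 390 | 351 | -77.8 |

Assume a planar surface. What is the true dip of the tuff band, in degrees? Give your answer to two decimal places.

Two edge vectors: W-7→W-8 = (-180, 49, -8.6), W-7→W-9 = (10, 195, -206.8).
Normal n = (W-7→W-8) × (W-7→W-9) = (-8456.2, -37310, -35590).
So ∂z/∂E = −n_x/n_z = −0.23760 and ∂z/∂N = −n_y/n_z = −1.04833.
Gradient magnitude |∇z| = √(a² + b²) = √(0.05645 + 1.09899) = 1.07492.
True dip = arctan(1.07492) = 47.07°, dipping toward NNE (azimuth ≈ 013°).

47.07°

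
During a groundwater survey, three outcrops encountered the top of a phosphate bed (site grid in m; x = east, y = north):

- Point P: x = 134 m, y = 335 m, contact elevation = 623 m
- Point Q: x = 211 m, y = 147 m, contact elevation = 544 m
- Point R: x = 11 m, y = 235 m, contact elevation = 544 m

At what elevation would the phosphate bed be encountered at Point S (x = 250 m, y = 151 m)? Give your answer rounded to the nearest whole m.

Let the plane be z = a·x + b·y + c.
Point Q−Point P: 77a − 188b = −79;  Point R−Point P: −123a − 100b = −79.
Solving gives a = 0.22554, b = 0.51259.
Then c = 623 − a·134 − b·335 = 421.06.
At (250, 151): z = 56.4 + 77.4 + 421.06 = 554.8 m.

555 m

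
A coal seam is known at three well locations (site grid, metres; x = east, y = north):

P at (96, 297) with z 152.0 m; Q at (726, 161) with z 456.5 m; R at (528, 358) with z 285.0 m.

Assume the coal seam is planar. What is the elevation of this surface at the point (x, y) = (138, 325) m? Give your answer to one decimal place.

Two edge vectors: P→Q = (630, -136, 304.5), P→R = (432, 61, 133).
Normal n = (P→Q) × (P→R) = (-36662.5, 47754, 97182).
So ∂z/∂x = −n_x/n_z = 0.37726 and ∂z/∂y = −n_y/n_z = −0.49139.
Intercept c from P: 152 − 36.22 + 145.94 = 261.73.
At (138, 325): z = 52.1 − 159.7 + 261.73 = 154.1 m.

154.1 m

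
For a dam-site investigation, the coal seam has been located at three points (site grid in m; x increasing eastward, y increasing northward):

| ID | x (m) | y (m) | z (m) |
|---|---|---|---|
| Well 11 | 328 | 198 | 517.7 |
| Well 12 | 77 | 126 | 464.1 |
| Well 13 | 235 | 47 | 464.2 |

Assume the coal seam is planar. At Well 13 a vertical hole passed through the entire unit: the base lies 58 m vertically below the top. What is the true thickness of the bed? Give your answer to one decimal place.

Two edge vectors: Well 11→Well 12 = (-251, -72, -53.6), Well 11→Well 13 = (-93, -151, -53.5).
Normal n = (Well 11→Well 12) × (Well 11→Well 13) = (-4241.6, -8443.7, 31205).
So ∂z/∂x = −n_x/n_z = 0.13593 and ∂z/∂y = −n_y/n_z = 0.27059.
|∇z| = √(a²+b²) = 0.30281, so dip δ = arctan(0.30281) = 16.85°.
True thickness = vertical thickness × cos δ = 58 × cos 16.85° = 55.5 m.

55.5 m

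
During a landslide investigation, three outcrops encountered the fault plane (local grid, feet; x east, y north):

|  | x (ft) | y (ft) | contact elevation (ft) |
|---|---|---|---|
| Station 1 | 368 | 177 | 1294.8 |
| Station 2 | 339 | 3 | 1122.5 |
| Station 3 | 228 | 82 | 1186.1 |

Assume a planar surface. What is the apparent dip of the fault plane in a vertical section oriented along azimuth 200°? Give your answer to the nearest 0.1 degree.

Let the plane be z = a·x + b·y + c.
Station 2−Station 1: −29a − 174b = −172.3;  Station 3−Station 1: −140a − 95b = −108.7.
Solving gives a = 0.11781, b = 0.97059.
Unit vector along 200° is (sin 200°, cos 200°) = (-0.3420, -0.9397).
Slope in that direction = a·(-0.3420) + b·(-0.9397) = −0.95235.
Apparent dip = arctan|0.95235| = 43.6° (true dip is 44.4°, so apparent ≤ true as expected).

43.6°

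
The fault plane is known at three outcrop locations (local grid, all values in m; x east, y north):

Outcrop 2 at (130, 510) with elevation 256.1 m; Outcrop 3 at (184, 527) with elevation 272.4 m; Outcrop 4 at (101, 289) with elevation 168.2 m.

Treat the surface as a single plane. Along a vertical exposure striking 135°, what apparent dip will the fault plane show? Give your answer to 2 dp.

Let the plane be z = a·x + b·y + c.
Outcrop 3−Outcrop 2: 54a + 17b = 16.3;  Outcrop 4−Outcrop 2: −29a − 221b = −87.9.
Solving gives a = 0.18425, b = 0.37356.
Unit vector along 135° is (sin 135°, cos 135°) = (0.7071, -0.7071).
Slope in that direction = a·(0.7071) + b·(-0.7071) = −0.13386.
Apparent dip = arctan|0.13386| = 7.62° (true dip is 22.6°, so apparent ≤ true as expected).

7.62°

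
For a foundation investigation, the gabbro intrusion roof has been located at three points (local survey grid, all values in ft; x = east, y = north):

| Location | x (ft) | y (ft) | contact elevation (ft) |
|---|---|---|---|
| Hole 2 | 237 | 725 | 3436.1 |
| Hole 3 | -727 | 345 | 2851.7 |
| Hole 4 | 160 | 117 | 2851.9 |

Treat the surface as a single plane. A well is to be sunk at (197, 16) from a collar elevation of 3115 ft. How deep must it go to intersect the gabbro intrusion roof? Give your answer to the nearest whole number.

Let the plane be z = a·x + b·y + c.
Hole 3−Hole 2: −964a − 380b = −584.4;  Hole 4−Hole 2: −77a − 608b = −584.2.
Solving gives a = 0.23942, b = 0.93053.
Then c = 3436.1 − a·237 − b·725 = 2704.72.
At (197, 16): z_contact = 47.2 + 14.9 + 2704.72 = 2766.8 ft.
Depth below ground = 3115 − 2766.8 = 348 ft.

348 ft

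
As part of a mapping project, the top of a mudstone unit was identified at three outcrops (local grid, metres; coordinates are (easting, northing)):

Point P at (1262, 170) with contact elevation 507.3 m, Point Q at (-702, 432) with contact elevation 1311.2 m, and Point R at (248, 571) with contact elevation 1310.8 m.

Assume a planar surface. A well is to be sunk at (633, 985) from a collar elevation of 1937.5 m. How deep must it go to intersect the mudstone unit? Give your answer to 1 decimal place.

Two edge vectors: Point P→Point Q = (-1964, 262, 803.9), Point P→Point R = (-1014, 401, 803.5).
Normal n = (Point P→Point Q) × (Point P→Point R) = (-111846.9, 762919.4, -521896).
So ∂z/∂E = −n_x/n_z = −0.214309 and ∂z/∂N = −n_y/n_z = 1.461823.
Intercept c from Point P: 507.3 + 270.46 − 248.51 = 529.25.
At (633, 985): z_contact = −135.66 + 1439.90 + 529.25 = 1833.49 m.
Depth below ground = 1937.5 − 1833.49 = 104.0 m.

104.0 m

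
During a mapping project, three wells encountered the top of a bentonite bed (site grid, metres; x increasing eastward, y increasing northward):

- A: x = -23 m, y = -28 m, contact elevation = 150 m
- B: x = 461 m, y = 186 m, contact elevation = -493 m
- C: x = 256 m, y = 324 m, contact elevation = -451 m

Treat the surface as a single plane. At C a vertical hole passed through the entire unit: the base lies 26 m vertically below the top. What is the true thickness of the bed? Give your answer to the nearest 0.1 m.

15.6 m

Two edge vectors: A→B = (484, 214, -643), A→C = (279, 352, -601).
Normal n = (A→B) × (A→C) = (97722, 111487, 110662).
So ∂z/∂x = −n_x/n_z = −0.88307 and ∂z/∂y = −n_y/n_z = −1.00746.
|∇z| = √(a²+b²) = 1.33969, so dip δ = arctan(1.33969) = 53.26°.
True thickness = vertical thickness × cos δ = 26 × cos 53.26° = 15.6 m.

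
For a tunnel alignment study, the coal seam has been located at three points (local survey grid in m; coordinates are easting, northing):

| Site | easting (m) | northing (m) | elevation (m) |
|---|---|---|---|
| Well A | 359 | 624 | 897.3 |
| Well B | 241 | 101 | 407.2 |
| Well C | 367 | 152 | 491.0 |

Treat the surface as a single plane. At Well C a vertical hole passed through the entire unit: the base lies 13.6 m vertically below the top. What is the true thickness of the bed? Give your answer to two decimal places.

Two edge vectors: Well A→Well B = (-118, -523, -490.1), Well A→Well C = (8, -472, -406.3).
Normal n = (Well A→Well B) × (Well A→Well C) = (-18832.3, -51864.2, 59880).
So ∂z/∂easting = −n_x/n_z = 0.31450 and ∂z/∂northing = −n_y/n_z = 0.86614.
|∇z| = √(a²+b²) = 0.92147, so dip δ = arctan(0.92147) = 42.66°.
True thickness = vertical thickness × cos δ = 13.6 × cos 42.66° = 10.00 m.

10.00 m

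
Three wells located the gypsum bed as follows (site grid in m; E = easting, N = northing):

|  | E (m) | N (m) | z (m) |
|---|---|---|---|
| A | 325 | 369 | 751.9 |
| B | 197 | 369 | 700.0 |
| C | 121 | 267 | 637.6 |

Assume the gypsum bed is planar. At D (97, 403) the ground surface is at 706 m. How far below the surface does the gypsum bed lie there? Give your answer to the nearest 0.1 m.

Let the plane be z = a·E + b·N + c.
B−A: −128a + 0b = −51.9;  C−A: −204a − 102b = −114.3.
Solving gives a = 0.40547, b = 0.30965.
Then c = 751.9 − a·325 − b·369 = 505.86.
At (97, 403): z_contact = 39.33 + 124.79 + 505.86 = 669.98 m.
Depth below ground = 706 − 669.98 = 36.0 m.

36.0 m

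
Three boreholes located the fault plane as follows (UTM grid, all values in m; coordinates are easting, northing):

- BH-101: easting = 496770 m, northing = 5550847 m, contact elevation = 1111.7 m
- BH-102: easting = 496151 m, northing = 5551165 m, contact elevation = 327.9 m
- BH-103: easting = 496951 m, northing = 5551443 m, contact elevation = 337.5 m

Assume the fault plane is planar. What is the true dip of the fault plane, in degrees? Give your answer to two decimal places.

57.10°

Let the plane be z = a·easting + b·northing + c.
BH-102−BH-101: −619a + 318b = −783.8;  BH-103−BH-101: 181a + 596b = −774.2.
Solving gives a = 0.51807, b = −1.45633.
Gradient magnitude |∇z| = √(a² + b²) = √(0.26840 + 2.12089) = 1.54573.
True dip = arctan(1.54573) = 57.10°, dipping toward NNW (azimuth ≈ 340°).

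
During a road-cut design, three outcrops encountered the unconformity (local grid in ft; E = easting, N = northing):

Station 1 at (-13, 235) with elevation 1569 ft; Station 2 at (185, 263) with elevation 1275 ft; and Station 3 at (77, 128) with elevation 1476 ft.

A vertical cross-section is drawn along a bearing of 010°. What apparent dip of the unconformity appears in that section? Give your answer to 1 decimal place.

30.3°

Let the plane be z = a·E + b·N + c.
Station 2−Station 1: 198a + 28b = −294;  Station 3−Station 1: 90a − 107b = −93.
Solving gives a = −1.43685, b = −0.33941.
Unit vector along 010° is (sin 10°, cos 10°) = (0.1736, 0.9848).
Slope in that direction = a·(0.1736) + b·(0.9848) = −0.58376.
Apparent dip = arctan|0.58376| = 30.3° (true dip is 55.9°, so apparent ≤ true as expected).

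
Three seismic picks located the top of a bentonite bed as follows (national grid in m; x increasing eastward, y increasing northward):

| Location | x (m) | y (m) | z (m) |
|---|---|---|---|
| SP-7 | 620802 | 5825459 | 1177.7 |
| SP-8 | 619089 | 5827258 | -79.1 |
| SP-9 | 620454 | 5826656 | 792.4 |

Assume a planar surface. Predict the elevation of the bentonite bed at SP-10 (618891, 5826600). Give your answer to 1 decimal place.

-89.0 m

Let the plane be z = a·x + b·y + c.
SP-8−SP-7: −1713a + 1799b = −1256.8;  SP-9−SP-7: −348a + 1197b = −385.3.
Solving gives a = 0.569523852, b = −0.156312197.
Then c = 1177.7 − a·620802 − b·5825459 = 558206.45.
At (618891, 5826600): z = 352473.2 − 910768.6 + 558206.45 = -89.0 m.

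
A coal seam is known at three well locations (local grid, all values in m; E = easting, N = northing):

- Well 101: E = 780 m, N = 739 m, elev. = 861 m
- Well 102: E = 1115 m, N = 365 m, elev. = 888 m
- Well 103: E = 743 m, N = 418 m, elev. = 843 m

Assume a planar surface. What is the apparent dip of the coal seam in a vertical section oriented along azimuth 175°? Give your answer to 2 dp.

1.73°

Let the plane be z = a·E + b·N + c.
Well 102−Well 101: 335a − 374b = 27;  Well 103−Well 101: −37a − 321b = −18.
Solving gives a = 0.12687, b = 0.04145.
Unit vector along 175° is (sin 175°, cos 175°) = (0.0872, -0.9962).
Slope in that direction = a·(0.0872) + b·(-0.9962) = −0.03024.
Apparent dip = arctan|0.03024| = 1.73° (true dip is 7.6°, so apparent ≤ true as expected).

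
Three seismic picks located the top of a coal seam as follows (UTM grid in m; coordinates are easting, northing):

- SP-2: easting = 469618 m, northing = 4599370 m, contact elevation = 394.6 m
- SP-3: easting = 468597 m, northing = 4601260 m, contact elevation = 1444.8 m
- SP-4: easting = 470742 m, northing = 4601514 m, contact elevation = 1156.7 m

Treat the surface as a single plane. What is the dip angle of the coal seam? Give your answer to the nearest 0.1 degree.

26.2°

Let the plane be z = a·easting + b·northing + c.
SP-3−SP-2: −1021a + 1890b = 1050.2;  SP-4−SP-2: 1124a + 2144b = 762.1.
Solving gives a = −0.18808, b = 0.45406.
Gradient magnitude |∇z| = √(a² + b²) = √(0.03537 + 0.20617) = 0.49147.
True dip = arctan(0.49147) = 26.2°, dipping toward SSE (azimuth ≈ 157°).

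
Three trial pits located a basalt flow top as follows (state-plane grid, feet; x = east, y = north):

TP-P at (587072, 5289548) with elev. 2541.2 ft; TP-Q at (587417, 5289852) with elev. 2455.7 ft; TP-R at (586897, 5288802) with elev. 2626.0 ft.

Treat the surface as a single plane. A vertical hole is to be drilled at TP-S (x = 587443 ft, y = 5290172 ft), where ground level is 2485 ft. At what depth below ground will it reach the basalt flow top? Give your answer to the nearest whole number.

Two edge vectors: TP-P→TP-Q = (345, 304, -85.5), TP-P→TP-R = (-175, -746, 84.8).
Normal n = (TP-P→TP-Q) × (TP-P→TP-R) = (-38003.8, -14293.5, -204170).
So ∂z/∂x = −n_x/n_z = −0.18613802 and ∂z/∂y = −n_y/n_z = −0.07000784.
Intercept c from TP-P: 2541.2 + 109276.42 + 370309.81 = 482127.43.
At (587443, 5290172): z_contact = −109345.5 − 370353.5 + 482127.43 = 2428.5 ft.
Depth below ground = 2485 − 2428.5 = 57 ft.

57 ft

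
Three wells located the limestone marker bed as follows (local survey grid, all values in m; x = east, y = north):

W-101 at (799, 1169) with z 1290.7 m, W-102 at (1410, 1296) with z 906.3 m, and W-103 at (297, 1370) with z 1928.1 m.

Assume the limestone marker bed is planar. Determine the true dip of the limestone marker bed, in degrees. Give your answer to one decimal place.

Two edge vectors: W-101→W-102 = (611, 127, -384.4), W-101→W-103 = (-502, 201, 637.4).
Normal n = (W-101→W-102) × (W-101→W-103) = (158214.2, -196482.6, 186565).
So ∂z/∂x = −n_x/n_z = −0.84804 and ∂z/∂y = −n_y/n_z = 1.05316.
Gradient magnitude |∇z| = √(a² + b²) = √(0.71917 + 1.10914) = 1.35215.
True dip = arctan(1.35215) = 53.5°, dipping toward SE (azimuth ≈ 141°).

53.5°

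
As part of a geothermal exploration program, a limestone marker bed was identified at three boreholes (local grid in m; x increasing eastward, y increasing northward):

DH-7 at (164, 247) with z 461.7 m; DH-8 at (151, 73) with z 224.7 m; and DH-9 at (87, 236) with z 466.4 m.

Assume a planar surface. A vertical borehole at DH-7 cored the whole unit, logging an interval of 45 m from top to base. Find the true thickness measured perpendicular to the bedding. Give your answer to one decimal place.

Two edge vectors: DH-7→DH-8 = (-13, -174, -237), DH-7→DH-9 = (-77, -11, 4.7).
Normal n = (DH-7→DH-8) × (DH-7→DH-9) = (-3424.8, 18310.1, -13255).
So ∂z/∂x = −n_x/n_z = −0.25838 and ∂z/∂y = −n_y/n_z = 1.38137.
|∇z| = √(a²+b²) = 1.40533, so dip δ = arctan(1.40533) = 54.57°.
True thickness = vertical thickness × cos δ = 45 × cos 54.57° = 26.1 m.

26.1 m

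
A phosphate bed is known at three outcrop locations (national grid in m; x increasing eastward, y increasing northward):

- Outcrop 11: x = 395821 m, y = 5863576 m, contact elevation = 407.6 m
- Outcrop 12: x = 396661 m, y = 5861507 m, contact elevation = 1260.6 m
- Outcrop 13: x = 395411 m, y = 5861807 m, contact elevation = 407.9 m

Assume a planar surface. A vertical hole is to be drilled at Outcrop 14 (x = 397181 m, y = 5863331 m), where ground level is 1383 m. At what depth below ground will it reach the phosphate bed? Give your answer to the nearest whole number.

60 m

Two edge vectors: Outcrop 11→Outcrop 12 = (840, -2069, 853), Outcrop 11→Outcrop 13 = (-410, -1769, 0.3).
Normal n = (Outcrop 11→Outcrop 12) × (Outcrop 11→Outcrop 13) = (1508336.3, -349982, -2334250).
So ∂z/∂x = −n_x/n_z = 0.64617599 and ∂z/∂y = −n_y/n_z = −0.14993338.
Intercept c from Outcrop 11: 407.6 − 255770.03 + 879145.79 = 623783.36.
At (397181, 5863331): z_contact = 256648.8 − 879109.1 + 623783.36 = 1323.1 m.
Depth below ground = 1383 − 1323.1 = 60 m.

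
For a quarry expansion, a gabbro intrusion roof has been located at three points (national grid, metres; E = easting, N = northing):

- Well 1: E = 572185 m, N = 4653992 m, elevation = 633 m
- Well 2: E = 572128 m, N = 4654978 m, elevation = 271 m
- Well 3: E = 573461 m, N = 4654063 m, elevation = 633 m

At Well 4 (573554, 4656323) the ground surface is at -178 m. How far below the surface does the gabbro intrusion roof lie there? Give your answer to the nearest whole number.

Let the plane be z = a·E + b·N + c.
Well 2−Well 1: −57a + 986b = −362;  Well 3−Well 1: 1276a + 71b = 0.
Solving gives a = 0.02036313, b = −0.36596278.
Then c = 633 − a·572185 − b·4653992 = 1692169.37.
At (573554, 4656323): z_contact = 11679.4 − 1704040.9 + 1692169.37 = -192.2 m.
Depth below ground = -178 − (-192.2) = 14 m.

14 m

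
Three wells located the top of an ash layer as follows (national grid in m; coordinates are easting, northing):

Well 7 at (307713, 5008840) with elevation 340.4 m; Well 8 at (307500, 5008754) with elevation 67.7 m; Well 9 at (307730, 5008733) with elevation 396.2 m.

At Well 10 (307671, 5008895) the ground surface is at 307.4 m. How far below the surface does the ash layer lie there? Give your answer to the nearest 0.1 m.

42.3 m

Two edge vectors: Well 7→Well 8 = (-213, -86, -272.7), Well 7→Well 9 = (17, -107, 55.8).
Normal n = (Well 7→Well 8) × (Well 7→Well 9) = (-33977.7, 7249.5, 24253).
So ∂z/∂easting = −n_x/n_z = 1.400968952 and ∂z/∂northing = −n_y/n_z = −0.298911475.
Intercept c from Well 7: 340.4 − 431096.36 + 1497199.75 = 1066443.79.
At (307671, 5008895): z_contact = 431037.52 − 1497216.19 + 1066443.79 = 265.12 m.
Depth below ground = 307.4 − 265.12 = 42.3 m.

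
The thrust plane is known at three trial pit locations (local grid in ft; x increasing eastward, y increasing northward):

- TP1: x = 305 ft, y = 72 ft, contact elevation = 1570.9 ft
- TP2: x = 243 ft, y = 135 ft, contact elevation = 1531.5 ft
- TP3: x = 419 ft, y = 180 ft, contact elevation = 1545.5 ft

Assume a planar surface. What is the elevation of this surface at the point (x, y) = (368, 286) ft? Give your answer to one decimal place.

1489.4 ft

Let the plane be z = a·x + b·y + c.
TP2−TP1: −62a + 63b = −39.4;  TP3−TP1: 114a + 108b = −25.4.
Solving gives a = 0.19131, b = −0.43712.
Then c = 1570.9 − a·305 − b·72 = 1544.02.
At (368, 286): z = 70.4 − 125.0 + 1544.02 = 1489.4 ft.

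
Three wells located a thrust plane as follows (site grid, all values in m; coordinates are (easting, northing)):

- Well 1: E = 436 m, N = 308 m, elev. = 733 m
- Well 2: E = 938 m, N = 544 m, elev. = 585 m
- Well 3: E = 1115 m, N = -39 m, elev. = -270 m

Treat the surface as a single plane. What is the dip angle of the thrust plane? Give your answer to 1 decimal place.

56.0°

Two edge vectors: Well 1→Well 2 = (502, 236, -148), Well 1→Well 3 = (679, -347, -1003).
Normal n = (Well 1→Well 2) × (Well 1→Well 3) = (-288064, 403014, -334438).
So ∂z/∂E = −n_x/n_z = −0.86134 and ∂z/∂N = −n_y/n_z = 1.20505.
Gradient magnitude |∇z| = √(a² + b²) = √(0.74190 + 1.45214) = 1.48123.
True dip = arctan(1.48123) = 56.0°, dipping toward SE (azimuth ≈ 144°).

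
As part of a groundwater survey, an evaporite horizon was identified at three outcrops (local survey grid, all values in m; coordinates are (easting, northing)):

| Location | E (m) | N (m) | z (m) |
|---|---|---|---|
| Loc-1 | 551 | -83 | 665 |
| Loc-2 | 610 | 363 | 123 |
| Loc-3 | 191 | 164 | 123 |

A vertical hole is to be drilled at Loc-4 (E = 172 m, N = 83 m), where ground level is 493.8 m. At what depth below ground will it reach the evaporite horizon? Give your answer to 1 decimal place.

Let the plane be z = a·E + b·N + c.
Loc-2−Loc-1: 59a + 446b = −542;  Loc-3−Loc-1: −360a + 247b = −542.
Solving gives a = 0.61586, b = −1.29672.
Then c = 665 − a·551 − b·-83 = 218.03.
At (172, 83): z_contact = 105.93 − 107.63 + 218.03 = 216.33 m.
Depth below ground = 493.8 − 216.33 = 277.5 m.

277.5 m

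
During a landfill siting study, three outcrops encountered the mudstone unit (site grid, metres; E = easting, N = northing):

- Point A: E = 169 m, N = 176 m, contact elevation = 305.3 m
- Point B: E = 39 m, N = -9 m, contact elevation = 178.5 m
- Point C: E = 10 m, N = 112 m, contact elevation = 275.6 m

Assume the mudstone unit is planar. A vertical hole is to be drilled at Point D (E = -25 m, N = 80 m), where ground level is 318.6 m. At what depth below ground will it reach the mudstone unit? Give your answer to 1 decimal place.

63.4 m

Two edge vectors: Point A→Point B = (-130, -185, -126.8), Point A→Point C = (-159, -64, -29.7).
Normal n = (Point A→Point B) × (Point A→Point C) = (-2620.7, 16300.2, -21095).
So ∂z/∂E = −n_x/n_z = −0.12423 and ∂z/∂N = −n_y/n_z = 0.77270.
Intercept c from Point A: 305.3 + 21.00 − 136.00 = 190.30.
At (-25, 80): z_contact = 3.11 + 61.82 + 190.30 = 255.22 m.
Depth below ground = 318.6 − 255.22 = 63.4 m.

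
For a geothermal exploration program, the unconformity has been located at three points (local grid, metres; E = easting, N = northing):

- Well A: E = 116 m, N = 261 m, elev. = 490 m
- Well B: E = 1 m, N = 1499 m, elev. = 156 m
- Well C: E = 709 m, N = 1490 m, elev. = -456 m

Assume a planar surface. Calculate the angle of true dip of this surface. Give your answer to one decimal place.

Let the plane be z = a·E + b·N + c.
Well B−Well A: −115a + 1238b = −334;  Well C−Well A: 593a + 1229b = −946.
Solving gives a = −0.86886, b = −0.35050.
Gradient magnitude |∇z| = √(a² + b²) = √(0.75492 + 0.12285) = 0.93689.
True dip = arctan(0.93689) = 43.1°, dipping toward ENE (azimuth ≈ 068°).

43.1°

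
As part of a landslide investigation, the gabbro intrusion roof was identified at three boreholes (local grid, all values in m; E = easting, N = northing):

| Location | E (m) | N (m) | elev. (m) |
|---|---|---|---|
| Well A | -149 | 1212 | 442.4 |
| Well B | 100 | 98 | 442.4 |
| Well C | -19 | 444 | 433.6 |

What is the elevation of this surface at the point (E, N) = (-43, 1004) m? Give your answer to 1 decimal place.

455.0 m

Two edge vectors: Well A→Well B = (249, -1114, 0), Well A→Well C = (130, -768, -8.8).
Normal n = (Well A→Well B) × (Well A→Well C) = (9803.2, 2191.2, -46412).
So ∂z/∂E = −n_x/n_z = 0.211221 and ∂z/∂N = −n_y/n_z = 0.047212.
Intercept c from Well A: 442.4 + 31.47 − 57.22 = 416.65.
At (-43, 1004): z = −9.1 + 47.4 + 416.65 = 455.0 m.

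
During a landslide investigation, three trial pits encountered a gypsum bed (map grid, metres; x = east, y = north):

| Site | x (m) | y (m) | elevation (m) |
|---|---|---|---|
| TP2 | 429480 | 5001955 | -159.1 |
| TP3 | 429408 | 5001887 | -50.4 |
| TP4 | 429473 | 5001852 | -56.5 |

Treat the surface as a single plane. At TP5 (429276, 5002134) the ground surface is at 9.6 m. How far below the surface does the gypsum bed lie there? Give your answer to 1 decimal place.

Two edge vectors: TP2→TP3 = (-72, -68, 108.7), TP2→TP4 = (-7, -103, 102.6).
Normal n = (TP2→TP3) × (TP2→TP4) = (4219.3, 6626.3, 6940).
So ∂z/∂x = −n_x/n_z = −0.607968300 and ∂z/∂y = −n_y/n_z = −0.954798271.
Intercept c from TP2: -159.1 + 261110.23 + 4775857.99 = 5036809.11.
At (429276, 5002134): z_contact = −260986.20 − 4776028.89 + 5036809.11 = -205.98 m.
Depth below ground = 9.6 − (-205.98) = 215.6 m.

215.6 m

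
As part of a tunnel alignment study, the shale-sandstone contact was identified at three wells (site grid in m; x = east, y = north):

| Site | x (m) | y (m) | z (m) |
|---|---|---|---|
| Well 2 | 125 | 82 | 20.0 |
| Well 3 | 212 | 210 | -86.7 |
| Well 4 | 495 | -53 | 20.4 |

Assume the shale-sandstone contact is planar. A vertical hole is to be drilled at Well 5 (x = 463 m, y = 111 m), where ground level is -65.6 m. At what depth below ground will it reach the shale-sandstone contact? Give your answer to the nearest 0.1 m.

15.9 m

Let the plane be z = a·x + b·y + c.
Well 3−Well 2: 87a + 128b = −106.7;  Well 4−Well 2: 370a − 135b = 0.4.
Solving gives a = −0.24284, b = −0.66854.
Then c = 20 − a·125 − b·82 = 105.18.
At (463, 111): z_contact = −112.44 − 74.21 + 105.18 = -81.47 m.
Depth below ground = -65.6 − (-81.47) = 15.9 m.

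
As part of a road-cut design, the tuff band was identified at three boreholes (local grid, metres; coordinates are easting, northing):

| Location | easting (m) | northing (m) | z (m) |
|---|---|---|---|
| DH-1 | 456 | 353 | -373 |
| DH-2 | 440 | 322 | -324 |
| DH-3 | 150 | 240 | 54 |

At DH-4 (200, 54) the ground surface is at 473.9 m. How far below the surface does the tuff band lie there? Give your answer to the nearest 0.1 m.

Let the plane be z = a·easting + b·northing + c.
DH-2−DH-1: −16a − 31b = 49;  DH-3−DH-1: −306a − 113b = 427.
Solving gives a = −1.00287, b = −1.06304.
Then c = -373 − a·456 − b·353 = 459.56.
At (200, 54): z_contact = −200.57 − 57.40 + 459.56 = 201.58 m.
Depth below ground = 473.9 − 201.58 = 272.3 m.

272.3 m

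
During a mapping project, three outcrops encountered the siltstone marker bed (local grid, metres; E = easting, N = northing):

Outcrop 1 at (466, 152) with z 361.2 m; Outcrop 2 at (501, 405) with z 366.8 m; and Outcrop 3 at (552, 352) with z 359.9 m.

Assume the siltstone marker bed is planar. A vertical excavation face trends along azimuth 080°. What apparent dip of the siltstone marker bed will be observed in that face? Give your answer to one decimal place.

Let the plane be z = a·E + b·N + c.
Outcrop 2−Outcrop 1: 35a + 253b = 5.6;  Outcrop 3−Outcrop 1: 86a + 200b = −1.3.
Solving gives a = −0.09818, b = 0.03572.
Unit vector along 080° is (sin 80°, cos 80°) = (0.9848, 0.1736).
Slope in that direction = a·(0.9848) + b·(0.1736) = −0.09048.
Apparent dip = arctan|0.09048| = 5.2° (true dip is 6.0°, so apparent ≤ true as expected).

5.2°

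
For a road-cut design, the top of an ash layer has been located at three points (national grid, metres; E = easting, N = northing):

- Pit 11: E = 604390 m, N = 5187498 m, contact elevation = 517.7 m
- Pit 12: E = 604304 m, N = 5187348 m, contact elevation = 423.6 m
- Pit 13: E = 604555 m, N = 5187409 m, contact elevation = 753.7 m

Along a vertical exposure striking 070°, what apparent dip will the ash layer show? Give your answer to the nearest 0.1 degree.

Let the plane be z = a·E + b·N + c.
Pit 12−Pit 11: −86a − 150b = −94.1;  Pit 13−Pit 11: 165a − 89b = 236.
Solving gives a = 1.35091, b = −0.14719.
Unit vector along 070° is (sin 70°, cos 70°) = (0.9397, 0.3420).
Slope in that direction = a·(0.9397) + b·(0.3420) = 1.21910.
Apparent dip = arctan|1.21910| = 50.6° (true dip is 53.7°, so apparent ≤ true as expected).

50.6°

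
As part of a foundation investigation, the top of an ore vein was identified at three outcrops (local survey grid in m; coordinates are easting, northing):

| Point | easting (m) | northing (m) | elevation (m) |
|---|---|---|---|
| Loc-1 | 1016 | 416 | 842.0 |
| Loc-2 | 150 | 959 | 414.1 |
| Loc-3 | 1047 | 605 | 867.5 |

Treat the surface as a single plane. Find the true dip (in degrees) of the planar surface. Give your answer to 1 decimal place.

Let the plane be z = a·easting + b·northing + c.
Loc-2−Loc-1: −866a + 543b = −427.9;  Loc-3−Loc-1: 31a + 189b = 25.5.
Solving gives a = 0.52474, b = 0.04885.
Gradient magnitude |∇z| = √(a² + b²) = √(0.27535 + 0.00239) = 0.52701.
True dip = arctan(0.52701) = 27.8°, dipping toward W (azimuth ≈ 265°).

27.8°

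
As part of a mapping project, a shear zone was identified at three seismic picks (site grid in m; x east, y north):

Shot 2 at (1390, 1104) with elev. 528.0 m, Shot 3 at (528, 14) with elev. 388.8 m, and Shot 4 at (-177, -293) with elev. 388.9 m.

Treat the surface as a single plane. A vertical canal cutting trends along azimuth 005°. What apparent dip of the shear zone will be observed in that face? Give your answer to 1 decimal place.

10.6°

Let the plane be z = a·x + b·y + c.
Shot 3−Shot 2: −862a − 1090b = −139.2;  Shot 4−Shot 2: −1567a − 1397b = −139.1.
Solving gives a = −0.08504, b = 0.19496.
Unit vector along 005° is (sin 5°, cos 5°) = (0.0872, 0.9962).
Slope in that direction = a·(0.0872) + b·(0.9962) = 0.18680.
Apparent dip = arctan|0.18680| = 10.6° (true dip is 12.0°, so apparent ≤ true as expected).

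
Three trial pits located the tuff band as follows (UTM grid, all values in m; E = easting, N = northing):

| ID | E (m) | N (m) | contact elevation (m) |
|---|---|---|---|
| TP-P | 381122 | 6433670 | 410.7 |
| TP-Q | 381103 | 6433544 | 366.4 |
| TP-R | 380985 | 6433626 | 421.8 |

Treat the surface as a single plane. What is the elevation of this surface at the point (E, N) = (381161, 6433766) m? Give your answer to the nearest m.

439 m

Let the plane be z = a·E + b·N + c.
TP-Q−TP-P: −19a − 126b = −44.3;  TP-R−TP-P: −137a − 44b = 11.1.
Solving gives a = −0.20381103, b = 0.38232071.
Then c = 410.7 − a·381122 − b·6433670 = −2381637.72.
At (381161, 6433766): z = −77684.8 + 2459762.0 − 2381637.72 = 439.5 m.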